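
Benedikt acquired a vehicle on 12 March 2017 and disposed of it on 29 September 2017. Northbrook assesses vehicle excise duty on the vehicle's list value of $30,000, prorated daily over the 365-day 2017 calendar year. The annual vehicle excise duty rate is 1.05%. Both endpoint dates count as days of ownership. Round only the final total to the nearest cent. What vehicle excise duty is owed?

$174.33

Days held (12 March – 29 September 2017): 202 out of 365
Tax = $30,000 × 1.05% × 202/365 = $174.3288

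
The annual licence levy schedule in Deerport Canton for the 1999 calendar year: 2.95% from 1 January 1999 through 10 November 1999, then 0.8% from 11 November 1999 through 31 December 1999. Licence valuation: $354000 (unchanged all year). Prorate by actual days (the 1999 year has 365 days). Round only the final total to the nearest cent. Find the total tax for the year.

$9379.55

1 January – 10 November 1999: 314 days at 2.95% → $354000 × 2.95% × 314/365 = $8983.8411
11 November – 31 December 1999: 51 days at 0.8% → $354000 × 0.8% × 51/365 = $395.7041
Total = $9379.5452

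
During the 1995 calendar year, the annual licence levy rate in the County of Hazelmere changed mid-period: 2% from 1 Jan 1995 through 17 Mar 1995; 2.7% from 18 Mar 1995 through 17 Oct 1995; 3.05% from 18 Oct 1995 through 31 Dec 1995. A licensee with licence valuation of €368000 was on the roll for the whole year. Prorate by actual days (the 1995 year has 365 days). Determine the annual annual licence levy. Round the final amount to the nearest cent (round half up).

1 Jan – 17 Mar 1995: 76 days at 2% → €368000 × 2% × 76/365 = €1532.4932
18 Mar – 17 Oct 1995: 214 days at 2.7% → €368000 × 2.7% × 214/365 = €5825.4904
18 Oct – 31 Dec 1995: 75 days at 3.05% → €368000 × 3.05% × 75/365 = €2306.3014
Total = €9664.2849

€9664.28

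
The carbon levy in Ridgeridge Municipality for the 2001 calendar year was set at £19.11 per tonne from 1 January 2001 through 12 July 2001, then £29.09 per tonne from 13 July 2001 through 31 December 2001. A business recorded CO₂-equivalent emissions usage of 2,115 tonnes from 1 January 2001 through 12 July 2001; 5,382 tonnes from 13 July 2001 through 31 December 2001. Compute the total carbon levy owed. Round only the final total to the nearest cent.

£196,980.03

1 January – 12 July 2001: 2,115 tonnes at £19.11/tonne → £40,417.65
13 July – 31 December 2001: 5,382 tonnes at £29.09/tonne → £156,562.38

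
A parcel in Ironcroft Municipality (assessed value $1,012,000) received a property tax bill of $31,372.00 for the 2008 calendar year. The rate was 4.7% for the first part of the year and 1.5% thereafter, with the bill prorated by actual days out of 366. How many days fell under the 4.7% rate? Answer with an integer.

Let d = days at the first rate; then 366 − d days at the second rate.
$1,012,000 × [4.7%·d + 1.5%·(366−d)] / 366 = $31,372.00
Solving gives d = 183, so the new rate took effect on 2 July 2008.

183 days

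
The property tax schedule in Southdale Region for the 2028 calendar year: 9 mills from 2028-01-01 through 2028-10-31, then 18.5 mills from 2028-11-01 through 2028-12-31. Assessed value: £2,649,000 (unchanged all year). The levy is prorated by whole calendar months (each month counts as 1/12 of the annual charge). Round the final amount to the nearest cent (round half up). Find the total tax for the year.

£28,035.25

2028-01-01 to 2028-10-31: 10 months at 9 mills → £2,649,000 × 0.9% × 10/12 = £19,867.5000
2028-11-01 to 2028-12-31: 2 months at 18.5 mills → £2,649,000 × 1.85% × 2/12 = £8,167.7500
Total = £28,035.2500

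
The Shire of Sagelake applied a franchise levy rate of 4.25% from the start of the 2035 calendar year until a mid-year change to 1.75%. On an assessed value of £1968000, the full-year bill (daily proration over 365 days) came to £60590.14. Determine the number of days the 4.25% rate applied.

194 days

Let d = days at the first rate; then 365 − d days at the second rate.
£1968000 × [4.25%·d + 1.75%·(365−d)] / 365 = £60590.14
Solving gives d = 194, so the new rate took effect on 14 Jul 2035.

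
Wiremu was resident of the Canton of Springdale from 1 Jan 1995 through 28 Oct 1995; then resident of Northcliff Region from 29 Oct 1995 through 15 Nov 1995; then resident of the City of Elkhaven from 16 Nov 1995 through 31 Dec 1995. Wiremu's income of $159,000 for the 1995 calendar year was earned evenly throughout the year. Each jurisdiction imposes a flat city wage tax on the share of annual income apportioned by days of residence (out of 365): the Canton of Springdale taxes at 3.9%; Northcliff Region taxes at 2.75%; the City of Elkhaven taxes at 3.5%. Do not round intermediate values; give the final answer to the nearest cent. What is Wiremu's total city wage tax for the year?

$6,030.67

The Canton of Springdale, 1 Jan – 28 Oct 1995: 301 days → $159,000 × 3.9% × 301/365 = $5,113.7014
Northcliff Region, 29 Oct – 15 Nov 1995: 18 days → $159,000 × 2.75% × 18/365 = $215.6301
The City of Elkhaven, 16 Nov – 31 Dec 1995: 46 days → $159,000 × 3.5% × 46/365 = $701.3425
Total = $6,030.6740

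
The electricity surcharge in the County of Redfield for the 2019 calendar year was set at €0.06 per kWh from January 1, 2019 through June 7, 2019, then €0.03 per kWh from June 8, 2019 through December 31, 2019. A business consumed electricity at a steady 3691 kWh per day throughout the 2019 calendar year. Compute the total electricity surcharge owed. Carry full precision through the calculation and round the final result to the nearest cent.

January 1 – June 7, 2019: 158 days × 3691 kWh/day = 583,178 kWh at €0.06/kWh → €34,990.68
June 8 – December 31, 2019: 207 days × 3691 kWh/day = 764,037 kWh at €0.03/kWh → €22,921.11

€57,911.79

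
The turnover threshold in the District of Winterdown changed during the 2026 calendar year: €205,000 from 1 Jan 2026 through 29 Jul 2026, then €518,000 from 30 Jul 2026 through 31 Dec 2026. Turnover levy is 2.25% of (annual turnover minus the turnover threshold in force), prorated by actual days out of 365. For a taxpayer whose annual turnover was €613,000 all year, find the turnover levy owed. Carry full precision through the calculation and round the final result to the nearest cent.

1 Jan – 29 Jul 2026: 210 days, exemption €205,000 → (€613,000 − €205,000) × 2.25% × 210/365 = €5,281.6438
30 Jul – 31 Dec 2026: 155 days, exemption €518,000 → (€613,000 − €518,000) × 2.25% × 155/365 = €907.7055
Total = €6,189.3493

€6,189.35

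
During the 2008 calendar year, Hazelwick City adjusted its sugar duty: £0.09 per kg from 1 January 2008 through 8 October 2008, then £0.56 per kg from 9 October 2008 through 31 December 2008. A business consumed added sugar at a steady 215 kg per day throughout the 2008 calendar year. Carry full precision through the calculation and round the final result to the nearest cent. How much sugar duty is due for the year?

1 January – 8 October 2008: 282 days × 215 kg/day = 60,630 kg at £0.09/kg → £5,456.70
9 October – 31 December 2008: 84 days × 215 kg/day = 18,060 kg at £0.56/kg → £10,113.60

£15,570.30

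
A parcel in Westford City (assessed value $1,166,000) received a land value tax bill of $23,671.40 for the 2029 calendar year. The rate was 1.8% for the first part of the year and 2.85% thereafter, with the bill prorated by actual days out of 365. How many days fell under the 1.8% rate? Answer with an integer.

Let d = days at the first rate; then 365 − d days at the second rate.
$1,166,000 × [1.8%·d + 2.85%·(365−d)] / 365 = $23,671.40
Solving gives d = 285, so the new rate took effect on 13 Oct 2029.

285 days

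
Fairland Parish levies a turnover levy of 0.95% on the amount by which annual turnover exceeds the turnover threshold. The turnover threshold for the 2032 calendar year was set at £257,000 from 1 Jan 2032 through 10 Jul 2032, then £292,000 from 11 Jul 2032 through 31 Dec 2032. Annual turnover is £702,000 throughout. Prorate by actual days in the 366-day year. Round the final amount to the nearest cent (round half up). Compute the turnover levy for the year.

£4,069.43

1 Jan – 10 Jul 2032: 192 days, exemption £257,000 → (£702,000 − £257,000) × 0.95% × 192/366 = £2,217.7049
11 Jul – 31 Dec 2032: 174 days, exemption £292,000 → (£702,000 − £292,000) × 0.95% × 174/366 = £1,851.7213
Total = £4,069.4262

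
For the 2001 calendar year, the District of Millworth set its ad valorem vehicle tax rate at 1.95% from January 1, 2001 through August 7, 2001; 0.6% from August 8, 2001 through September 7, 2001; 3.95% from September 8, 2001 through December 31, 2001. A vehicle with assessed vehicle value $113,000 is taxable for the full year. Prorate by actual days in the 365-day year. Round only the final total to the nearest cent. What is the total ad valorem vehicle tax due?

$2,785.99

January 1 – August 7, 2001: 219 days at 1.95% → $113,000 × 1.95% × 219/365 = $1,322.1000
August 8 – September 7, 2001: 31 days at 0.6% → $113,000 × 0.6% × 31/365 = $57.5836
September 8 – December 31, 2001: 115 days at 3.95% → $113,000 × 3.95% × 115/365 = $1,406.3082
Total = $2,785.9918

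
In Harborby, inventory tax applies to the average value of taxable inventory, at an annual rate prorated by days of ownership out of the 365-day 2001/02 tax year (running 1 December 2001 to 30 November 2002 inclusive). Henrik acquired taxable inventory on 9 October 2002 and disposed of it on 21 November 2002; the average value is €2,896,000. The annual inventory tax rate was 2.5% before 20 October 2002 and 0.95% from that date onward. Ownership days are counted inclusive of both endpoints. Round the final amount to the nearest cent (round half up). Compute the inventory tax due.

€4,669.30

9 October – 19 October 2002: 11 days at 2.5% → €2,896,000 × 2.5% × 11/365 = €2,181.9178
20 October – 21 November 2002: 33 days at 0.95% → €2,896,000 × 0.95% × 33/365 = €2,487.3863
Total = €4,669.3041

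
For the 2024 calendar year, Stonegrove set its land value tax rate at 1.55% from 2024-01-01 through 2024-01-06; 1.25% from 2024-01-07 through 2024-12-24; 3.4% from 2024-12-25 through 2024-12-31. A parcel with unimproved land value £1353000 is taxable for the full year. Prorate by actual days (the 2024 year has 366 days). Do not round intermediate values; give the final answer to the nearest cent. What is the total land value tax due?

2024-01-01 to 2024-01-06: 6 days at 1.55% → £1353000 × 1.55% × 6/366 = £343.7951
2024-01-07 to 2024-12-24: 353 days at 1.25% → £1353000 × 1.25% × 353/366 = £16311.7828
2024-12-25 to 2024-12-31: 7 days at 3.4% → £1353000 × 3.4% × 7/366 = £879.8197
Total = £17535.3975

£17535.40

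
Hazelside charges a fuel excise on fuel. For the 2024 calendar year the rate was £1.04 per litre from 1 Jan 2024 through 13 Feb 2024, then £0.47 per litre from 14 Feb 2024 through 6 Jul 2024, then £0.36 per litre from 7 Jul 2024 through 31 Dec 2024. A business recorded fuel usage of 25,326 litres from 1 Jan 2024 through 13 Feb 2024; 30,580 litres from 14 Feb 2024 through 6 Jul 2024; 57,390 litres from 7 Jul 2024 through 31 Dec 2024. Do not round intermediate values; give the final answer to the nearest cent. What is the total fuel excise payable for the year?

1 Jan – 13 Feb 2024: 25,326 litres at £1.04/litre → £26,339.04
14 Feb – 6 Jul 2024: 30,580 litres at £0.47/litre → £14,372.60
7 Jul – 31 Dec 2024: 57,390 litres at £0.36/litre → £20,660.40

£61,372.04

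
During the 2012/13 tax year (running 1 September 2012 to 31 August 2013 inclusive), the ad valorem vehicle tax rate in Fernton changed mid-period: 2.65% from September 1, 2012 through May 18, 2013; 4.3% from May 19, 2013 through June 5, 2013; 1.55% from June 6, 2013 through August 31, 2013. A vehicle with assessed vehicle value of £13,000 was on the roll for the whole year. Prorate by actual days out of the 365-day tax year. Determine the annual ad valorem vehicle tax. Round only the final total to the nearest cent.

£320.99

September 1, 2012 – May 18, 2013: 260 days at 2.65% → £13,000 × 2.65% × 260/365 = £245.3973
May 19 – June 5, 2013: 18 days at 4.3% → £13,000 × 4.3% × 18/365 = £27.5671
June 6 – August 31, 2013: 87 days at 1.55% → £13,000 × 1.55% × 87/365 = £48.0288
Total = £320.9932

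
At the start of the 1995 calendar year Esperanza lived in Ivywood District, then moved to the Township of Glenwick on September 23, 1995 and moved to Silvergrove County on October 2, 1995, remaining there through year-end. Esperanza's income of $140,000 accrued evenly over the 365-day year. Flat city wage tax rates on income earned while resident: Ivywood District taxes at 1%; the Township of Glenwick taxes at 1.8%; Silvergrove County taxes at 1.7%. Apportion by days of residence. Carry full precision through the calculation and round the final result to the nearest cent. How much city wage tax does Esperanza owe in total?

$1,671.95

Ivywood District, January 1 – September 22, 1995: 265 days → $140,000 × 1% × 265/365 = $1,016.4384
The Township of Glenwick, September 23 – October 1, 1995: 9 days → $140,000 × 1.8% × 9/365 = $62.1370
Silvergrove County, October 2 – December 31, 1995: 91 days → $140,000 × 1.7% × 91/365 = $593.3699
Total = $1,671.9452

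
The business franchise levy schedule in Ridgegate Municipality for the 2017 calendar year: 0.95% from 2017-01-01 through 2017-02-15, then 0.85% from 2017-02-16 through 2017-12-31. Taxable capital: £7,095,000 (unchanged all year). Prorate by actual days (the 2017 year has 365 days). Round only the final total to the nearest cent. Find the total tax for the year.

2017-01-01 to 2017-02-15: 46 days at 0.95% → £7,095,000 × 0.95% × 46/365 = £8,494.5616
2017-02-16 to 2017-12-31: 319 days at 0.85% → £7,095,000 × 0.85% × 319/365 = £52,707.1027
Total = £61,201.6644

£61,201.66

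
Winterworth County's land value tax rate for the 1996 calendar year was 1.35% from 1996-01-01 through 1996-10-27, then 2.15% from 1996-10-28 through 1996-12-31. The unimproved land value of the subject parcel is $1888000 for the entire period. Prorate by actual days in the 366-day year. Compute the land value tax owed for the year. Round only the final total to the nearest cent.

$28170.40

1996-01-01 to 1996-10-27: 301 days at 1.35% → $1888000 × 1.35% × 301/366 = $20961.4426
1996-10-28 to 1996-12-31: 65 days at 2.15% → $1888000 × 2.15% × 65/366 = $7208.9617
Total = $28170.4044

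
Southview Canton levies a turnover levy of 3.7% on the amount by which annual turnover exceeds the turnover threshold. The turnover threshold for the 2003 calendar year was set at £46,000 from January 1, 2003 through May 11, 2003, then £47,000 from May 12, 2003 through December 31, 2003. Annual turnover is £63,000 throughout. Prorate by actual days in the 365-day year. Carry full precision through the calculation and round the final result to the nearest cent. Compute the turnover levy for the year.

£605.28

January 1 – May 11, 2003: 131 days, exemption £46,000 → (£63,000 − £46,000) × 3.7% × 131/365 = £225.7507
May 12 – December 31, 2003: 234 days, exemption £47,000 → (£63,000 − £47,000) × 3.7% × 234/365 = £379.5288
Total = £605.2795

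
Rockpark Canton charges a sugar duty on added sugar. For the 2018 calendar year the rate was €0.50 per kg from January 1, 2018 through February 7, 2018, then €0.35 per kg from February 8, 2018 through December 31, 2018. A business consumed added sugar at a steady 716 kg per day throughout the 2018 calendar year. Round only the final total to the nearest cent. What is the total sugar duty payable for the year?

January 1 – February 7, 2018: 38 days × 716 kg/day = 27,208 kg at €0.50/kg → €13,604.00
February 8 – December 31, 2018: 327 days × 716 kg/day = 234,132 kg at €0.35/kg → €81,946.20

€95,550.20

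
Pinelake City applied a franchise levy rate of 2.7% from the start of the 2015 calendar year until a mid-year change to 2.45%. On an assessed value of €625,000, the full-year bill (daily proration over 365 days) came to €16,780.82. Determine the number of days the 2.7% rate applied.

343 days

Let d = days at the first rate; then 365 − d days at the second rate.
€625,000 × [2.7%·d + 2.45%·(365−d)] / 365 = €16,780.82
Solving gives d = 343, so the new rate took effect on December 10, 2015.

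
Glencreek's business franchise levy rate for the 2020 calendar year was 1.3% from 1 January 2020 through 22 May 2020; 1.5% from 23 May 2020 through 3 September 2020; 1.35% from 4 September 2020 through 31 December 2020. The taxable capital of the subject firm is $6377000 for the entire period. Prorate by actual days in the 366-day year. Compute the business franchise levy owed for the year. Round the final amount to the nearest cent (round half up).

$87561.79

1 January – 22 May 2020: 143 days at 1.3% → $6377000 × 1.3% × 143/366 = $32390.2814
23 May – 3 September 2020: 104 days at 1.5% → $6377000 × 1.5% × 104/366 = $27180.6557
4 September – 31 December 2020: 119 days at 1.35% → $6377000 × 1.35% × 119/366 = $27990.8484
Total = $87561.7855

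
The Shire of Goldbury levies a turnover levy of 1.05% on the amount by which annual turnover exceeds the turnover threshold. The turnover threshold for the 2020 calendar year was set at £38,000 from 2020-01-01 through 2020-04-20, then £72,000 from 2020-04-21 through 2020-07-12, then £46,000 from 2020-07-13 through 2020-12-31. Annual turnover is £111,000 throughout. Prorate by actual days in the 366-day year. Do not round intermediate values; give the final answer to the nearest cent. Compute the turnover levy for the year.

£646.07

2020-01-01 to 2020-04-20: 111 days, exemption £38,000 → (£111,000 − £38,000) × 1.05% × 111/366 = £232.4631
2020-04-21 to 2020-07-12: 83 days, exemption £72,000 → (£111,000 − £72,000) × 1.05% × 83/366 = £92.8648
2020-07-13 to 2020-12-31: 172 days, exemption £46,000 → (£111,000 − £46,000) × 1.05% × 172/366 = £320.7377
Total = £646.0656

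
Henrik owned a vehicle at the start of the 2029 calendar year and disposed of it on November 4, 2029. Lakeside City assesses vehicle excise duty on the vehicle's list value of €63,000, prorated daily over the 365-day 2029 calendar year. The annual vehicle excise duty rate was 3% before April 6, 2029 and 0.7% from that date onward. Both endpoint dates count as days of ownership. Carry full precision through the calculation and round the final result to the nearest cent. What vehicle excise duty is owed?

January 1 – April 5, 2029: 95 days at 3% → €63,000 × 3% × 95/365 = €491.9178
April 6 – November 4, 2029: 213 days at 0.7% → €63,000 × 0.7% × 213/365 = €257.3507
Total = €749.2685

€749.27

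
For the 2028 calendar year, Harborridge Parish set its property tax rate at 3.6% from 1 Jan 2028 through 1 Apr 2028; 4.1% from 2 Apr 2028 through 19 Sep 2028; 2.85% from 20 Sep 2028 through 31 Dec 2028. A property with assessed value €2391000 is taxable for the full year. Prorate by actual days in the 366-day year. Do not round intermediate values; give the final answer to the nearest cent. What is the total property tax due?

€86614.95

1 Jan – 1 Apr 2028: 92 days at 3.6% → €2391000 × 3.6% × 92/366 = €21636.5902
2 Apr – 19 Sep 2028: 171 days at 4.1% → €2391000 × 4.1% × 171/366 = €45801.3689
20 Sep – 31 Dec 2028: 103 days at 2.85% → €2391000 × 2.85% × 103/366 = €19176.9959
Total = €86614.9549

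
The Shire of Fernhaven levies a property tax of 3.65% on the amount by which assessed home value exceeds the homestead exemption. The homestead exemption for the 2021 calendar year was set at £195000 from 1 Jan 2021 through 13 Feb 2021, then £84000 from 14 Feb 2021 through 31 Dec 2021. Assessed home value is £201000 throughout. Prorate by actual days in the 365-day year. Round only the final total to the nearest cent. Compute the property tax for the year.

£3782.10

1 Jan – 13 Feb 2021: 44 days, exemption £195000 → (£201000 − £195000) × 3.65% × 44/365 = £26.4000
14 Feb – 31 Dec 2021: 321 days, exemption £84000 → (£201000 − £84000) × 3.65% × 321/365 = £3755.7000
Total = £3782.1000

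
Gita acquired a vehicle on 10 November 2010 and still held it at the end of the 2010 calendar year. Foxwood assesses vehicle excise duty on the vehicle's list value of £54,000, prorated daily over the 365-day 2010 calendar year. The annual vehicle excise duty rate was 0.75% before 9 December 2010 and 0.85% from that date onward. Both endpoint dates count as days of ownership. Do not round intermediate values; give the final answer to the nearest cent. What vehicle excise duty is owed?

£61.10

10 November – 8 December 2010: 29 days at 0.75% → £54,000 × 0.75% × 29/365 = £32.1781
9 December – 31 December 2010: 23 days at 0.85% → £54,000 × 0.85% × 23/365 = £28.9233
Total = £61.1014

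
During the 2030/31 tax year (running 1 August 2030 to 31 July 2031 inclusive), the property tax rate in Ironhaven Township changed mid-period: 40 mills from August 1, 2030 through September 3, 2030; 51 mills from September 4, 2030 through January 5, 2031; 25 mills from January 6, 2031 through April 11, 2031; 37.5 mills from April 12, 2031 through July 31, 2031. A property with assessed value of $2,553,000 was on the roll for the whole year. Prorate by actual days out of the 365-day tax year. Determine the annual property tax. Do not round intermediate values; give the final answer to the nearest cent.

$99,647.44

August 1 – September 3, 2030: 34 days at 40 mills → $2,553,000 × 4% × 34/365 = $9,512.5479
September 4, 2030 – January 5, 2031: 124 days at 51 mills → $2,553,000 × 5.1% × 124/365 = $44,233.3479
January 6 – April 11, 2031: 96 days at 25 mills → $2,553,000 × 2.5% × 96/365 = $16,786.8493
April 12 – July 31, 2031: 111 days at 37.5 mills → $2,553,000 × 3.75% × 111/365 = $29,114.6918
Total = $99,647.4370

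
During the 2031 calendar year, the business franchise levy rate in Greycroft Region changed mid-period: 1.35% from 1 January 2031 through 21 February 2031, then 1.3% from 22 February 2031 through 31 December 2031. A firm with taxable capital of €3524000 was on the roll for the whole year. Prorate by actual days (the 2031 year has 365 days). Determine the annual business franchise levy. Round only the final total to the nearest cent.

1 January – 21 February 2031: 52 days at 1.35% → €3524000 × 1.35% × 52/365 = €6777.6658
22 February – 31 December 2031: 313 days at 1.3% → €3524000 × 1.3% × 313/365 = €39285.3589
Total = €46063.0247

€46063.02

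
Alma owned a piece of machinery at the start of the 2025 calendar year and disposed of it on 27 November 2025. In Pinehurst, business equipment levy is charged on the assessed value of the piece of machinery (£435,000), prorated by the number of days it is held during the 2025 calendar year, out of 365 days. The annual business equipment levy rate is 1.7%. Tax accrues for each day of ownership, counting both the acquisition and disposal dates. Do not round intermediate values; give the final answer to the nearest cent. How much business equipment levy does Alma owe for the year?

Days held (1 January – 27 November 2025): 331 out of 365
Tax = £435,000 × 1.7% × 331/365 = £6,706.1507

£6,706.15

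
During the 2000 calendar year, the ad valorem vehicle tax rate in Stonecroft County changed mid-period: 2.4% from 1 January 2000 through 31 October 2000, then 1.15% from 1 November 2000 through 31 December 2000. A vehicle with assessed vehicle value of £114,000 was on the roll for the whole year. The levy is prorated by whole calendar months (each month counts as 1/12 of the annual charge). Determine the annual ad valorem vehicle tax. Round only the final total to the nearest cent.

£2,498.50

1 January – 31 October 2000: 10 months at 2.4% → £114,000 × 2.4% × 10/12 = £2,280.0000
1 November – 31 December 2000: 2 months at 1.15% → £114,000 × 1.15% × 2/12 = £218.5000
Total = £2,498.5000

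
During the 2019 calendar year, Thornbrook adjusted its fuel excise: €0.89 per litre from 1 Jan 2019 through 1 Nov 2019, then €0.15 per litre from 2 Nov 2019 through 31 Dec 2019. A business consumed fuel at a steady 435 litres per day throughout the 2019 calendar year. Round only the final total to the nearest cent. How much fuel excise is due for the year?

€121995.75

1 Jan – 1 Nov 2019: 305 days × 435 litres/day = 132,675 litres at €0.89/litre → €118080.75
2 Nov – 31 Dec 2019: 60 days × 435 litres/day = 26,100 litres at €0.15/litre → €3915.00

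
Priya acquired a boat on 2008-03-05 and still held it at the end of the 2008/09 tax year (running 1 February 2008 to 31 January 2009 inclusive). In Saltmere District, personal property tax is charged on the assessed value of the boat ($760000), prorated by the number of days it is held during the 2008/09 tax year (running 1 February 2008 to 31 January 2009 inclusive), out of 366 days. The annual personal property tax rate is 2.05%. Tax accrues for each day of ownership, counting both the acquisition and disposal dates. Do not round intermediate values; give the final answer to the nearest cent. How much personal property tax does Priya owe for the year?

$14175.25

Days held (2008-03-05 to 2009-01-31): 333 out of 366
Tax = $760000 × 2.05% × 333/366 = $14175.2459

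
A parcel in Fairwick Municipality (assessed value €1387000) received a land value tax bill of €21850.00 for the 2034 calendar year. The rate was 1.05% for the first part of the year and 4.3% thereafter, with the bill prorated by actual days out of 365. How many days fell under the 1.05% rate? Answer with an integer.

Let d = days at the first rate; then 365 − d days at the second rate.
€1387000 × [1.05%·d + 4.3%·(365−d)] / 365 = €21850.00
Solving gives d = 306, so the new rate took effect on November 3, 2034.

306 days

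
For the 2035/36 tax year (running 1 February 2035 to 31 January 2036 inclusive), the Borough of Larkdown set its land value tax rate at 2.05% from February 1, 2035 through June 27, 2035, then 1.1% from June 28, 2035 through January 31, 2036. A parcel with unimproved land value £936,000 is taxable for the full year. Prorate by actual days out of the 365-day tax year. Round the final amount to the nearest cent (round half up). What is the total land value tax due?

£13,877.16

February 1 – June 27, 2035: 147 days at 2.05% → £936,000 × 2.05% × 147/365 = £7,727.7699
June 28, 2035 – January 31, 2036: 218 days at 1.1% → £936,000 × 1.1% × 218/365 = £6,149.3918
Total = £13,877.1616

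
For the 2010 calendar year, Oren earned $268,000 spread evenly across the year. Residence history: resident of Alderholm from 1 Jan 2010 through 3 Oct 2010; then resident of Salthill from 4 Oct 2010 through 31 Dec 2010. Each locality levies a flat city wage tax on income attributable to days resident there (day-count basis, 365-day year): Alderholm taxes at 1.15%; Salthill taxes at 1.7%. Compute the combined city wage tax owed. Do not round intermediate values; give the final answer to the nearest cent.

Alderholm, 1 Jan – 3 Oct 2010: 276 days → $268,000 × 1.15% × 276/365 = $2,330.4986
Salthill, 4 Oct – 31 Dec 2010: 89 days → $268,000 × 1.7% × 89/365 = $1,110.9151
Total = $3,441.4137

$3,441.41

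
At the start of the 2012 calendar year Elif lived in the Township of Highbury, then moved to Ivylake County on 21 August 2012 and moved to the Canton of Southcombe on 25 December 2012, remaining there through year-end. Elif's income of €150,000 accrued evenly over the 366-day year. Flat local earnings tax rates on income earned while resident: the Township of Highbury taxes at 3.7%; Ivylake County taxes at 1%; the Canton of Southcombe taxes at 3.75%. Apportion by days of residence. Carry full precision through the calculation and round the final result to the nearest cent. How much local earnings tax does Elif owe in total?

€4,157.17

The Township of Highbury, 1 January – 20 August 2012: 233 days → €150,000 × 3.7% × 233/366 = €3,533.1967
Ivylake County, 21 August – 24 December 2012: 126 days → €150,000 × 1% × 126/366 = €516.3934
The Canton of Southcombe, 25 December – 31 December 2012: 7 days → €150,000 × 3.75% × 7/366 = €107.5820
Total = €4,157.1721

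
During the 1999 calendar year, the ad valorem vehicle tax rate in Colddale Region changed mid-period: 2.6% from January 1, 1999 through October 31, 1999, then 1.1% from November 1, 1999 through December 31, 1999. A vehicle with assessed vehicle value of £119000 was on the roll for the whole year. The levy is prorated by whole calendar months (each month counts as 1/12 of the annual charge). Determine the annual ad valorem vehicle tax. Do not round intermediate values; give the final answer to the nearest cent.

£2796.50

January 1 – October 31, 1999: 10 months at 2.6% → £119000 × 2.6% × 10/12 = £2578.3333
November 1 – December 31, 1999: 2 months at 1.1% → £119000 × 1.1% × 2/12 = £218.1667
Total = £2796.5000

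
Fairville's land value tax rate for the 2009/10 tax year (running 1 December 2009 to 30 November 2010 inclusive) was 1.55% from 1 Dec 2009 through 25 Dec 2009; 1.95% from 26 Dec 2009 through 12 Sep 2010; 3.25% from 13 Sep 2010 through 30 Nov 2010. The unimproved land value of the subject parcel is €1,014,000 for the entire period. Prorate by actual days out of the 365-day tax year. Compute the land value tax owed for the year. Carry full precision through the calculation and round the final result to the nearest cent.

1 Dec – 25 Dec 2009: 25 days at 1.55% → €1,014,000 × 1.55% × 25/365 = €1,076.5068
26 Dec 2009 – 12 Sep 2010: 261 days at 1.95% → €1,014,000 × 1.95% × 261/365 = €14,139.0493
13 Sep – 30 Nov 2010: 79 days at 3.25% → €1,014,000 × 3.25% × 79/365 = €7,132.7260
Total = €22,348.2822

€22,348.28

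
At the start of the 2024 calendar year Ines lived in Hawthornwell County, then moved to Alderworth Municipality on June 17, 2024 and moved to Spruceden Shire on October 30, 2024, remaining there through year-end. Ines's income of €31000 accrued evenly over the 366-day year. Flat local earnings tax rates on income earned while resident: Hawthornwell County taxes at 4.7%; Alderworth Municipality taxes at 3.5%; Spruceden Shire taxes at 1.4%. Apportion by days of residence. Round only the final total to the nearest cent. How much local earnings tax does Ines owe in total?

€1143.70

Hawthornwell County, January 1 – June 16, 2024: 168 days → €31000 × 4.7% × 168/366 = €668.7869
Alderworth Municipality, June 17 – October 29, 2024: 135 days → €31000 × 3.5% × 135/366 = €400.2049
Spruceden Shire, October 30 – December 31, 2024: 63 days → €31000 × 1.4% × 63/366 = €74.7049
Total = €1143.6967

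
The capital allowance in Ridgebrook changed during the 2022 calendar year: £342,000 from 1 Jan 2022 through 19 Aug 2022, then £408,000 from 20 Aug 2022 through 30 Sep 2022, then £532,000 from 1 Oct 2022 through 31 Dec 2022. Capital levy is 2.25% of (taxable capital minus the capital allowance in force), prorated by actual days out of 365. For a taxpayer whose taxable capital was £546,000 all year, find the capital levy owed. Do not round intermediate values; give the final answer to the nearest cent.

£3,341.59

1 Jan – 19 Aug 2022: 231 days, exemption £342,000 → (£546,000 − £342,000) × 2.25% × 231/365 = £2,904.9041
20 Aug – 30 Sep 2022: 42 days, exemption £408,000 → (£546,000 − £408,000) × 2.25% × 42/365 = £357.2877
1 Oct – 31 Dec 2022: 92 days, exemption £532,000 → (£546,000 − £532,000) × 2.25% × 92/365 = £79.3973
Total = £3,341.5890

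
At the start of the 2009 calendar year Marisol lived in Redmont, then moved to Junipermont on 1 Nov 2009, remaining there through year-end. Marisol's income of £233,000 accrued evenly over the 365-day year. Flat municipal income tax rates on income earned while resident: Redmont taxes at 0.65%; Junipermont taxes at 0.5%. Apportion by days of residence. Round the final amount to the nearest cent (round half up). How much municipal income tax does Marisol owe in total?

£1,456.09

Redmont, 1 Jan – 31 Oct 2009: 304 days → £233,000 × 0.65% × 304/365 = £1,261.3918
Junipermont, 1 Nov – 31 Dec 2009: 61 days → £233,000 × 0.5% × 61/365 = £194.6986
Total = £1,456.0904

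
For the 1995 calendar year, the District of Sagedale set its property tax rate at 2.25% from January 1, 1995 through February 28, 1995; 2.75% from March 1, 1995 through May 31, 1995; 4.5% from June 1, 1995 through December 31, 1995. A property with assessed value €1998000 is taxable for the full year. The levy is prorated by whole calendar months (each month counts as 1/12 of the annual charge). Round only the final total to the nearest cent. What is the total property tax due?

January 1 – February 28, 1995: 2 months at 2.25% → €1998000 × 2.25% × 2/12 = €7492.5000
March 1 – May 31, 1995: 3 months at 2.75% → €1998000 × 2.75% × 3/12 = €13736.2500
June 1 – December 31, 1995: 7 months at 4.5% → €1998000 × 4.5% × 7/12 = €52447.5000
Total = €73676.2500

€73676.25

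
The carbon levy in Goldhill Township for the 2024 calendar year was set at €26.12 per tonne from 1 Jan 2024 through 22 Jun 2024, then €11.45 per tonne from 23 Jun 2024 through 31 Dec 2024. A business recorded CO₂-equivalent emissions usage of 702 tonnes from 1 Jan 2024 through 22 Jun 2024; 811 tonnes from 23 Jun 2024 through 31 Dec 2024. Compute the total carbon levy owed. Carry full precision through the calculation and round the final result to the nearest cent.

€27,622.19

1 Jan – 22 Jun 2024: 702 tonnes at €26.12/tonne → €18,336.24
23 Jun – 31 Dec 2024: 811 tonnes at €11.45/tonne → €9,285.95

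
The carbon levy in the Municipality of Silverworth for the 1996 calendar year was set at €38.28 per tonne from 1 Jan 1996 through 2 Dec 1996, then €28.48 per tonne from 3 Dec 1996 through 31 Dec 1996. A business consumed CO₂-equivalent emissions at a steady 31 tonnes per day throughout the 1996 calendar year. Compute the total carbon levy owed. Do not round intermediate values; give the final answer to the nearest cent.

€425514.68

1 Jan – 2 Dec 1996: 337 days × 31 tonnes/day = 10,447 tonnes at €38.28/tonne → €399911.16
3 Dec – 31 Dec 1996: 29 days × 31 tonnes/day = 899 tonnes at €28.48/tonne → €25603.52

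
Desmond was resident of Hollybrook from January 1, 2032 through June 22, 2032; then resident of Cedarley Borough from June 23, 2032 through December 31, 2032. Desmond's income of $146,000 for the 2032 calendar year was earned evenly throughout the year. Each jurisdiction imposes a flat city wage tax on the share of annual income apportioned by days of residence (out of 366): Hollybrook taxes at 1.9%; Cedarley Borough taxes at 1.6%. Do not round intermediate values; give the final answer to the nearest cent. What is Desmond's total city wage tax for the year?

$2,544.23

Hollybrook, January 1 – June 22, 2032: 174 days → $146,000 × 1.9% × 174/366 = $1,318.7869
Cedarley Borough, June 23 – December 31, 2032: 192 days → $146,000 × 1.6% × 192/366 = $1,225.4426
Total = $2,544.2295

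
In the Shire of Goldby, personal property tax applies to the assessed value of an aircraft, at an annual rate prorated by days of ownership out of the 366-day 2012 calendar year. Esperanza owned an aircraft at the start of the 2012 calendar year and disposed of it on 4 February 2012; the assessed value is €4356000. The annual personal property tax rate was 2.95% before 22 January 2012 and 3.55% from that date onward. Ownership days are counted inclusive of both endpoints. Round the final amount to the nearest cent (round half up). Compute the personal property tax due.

€13288.18

1 January – 21 January 2012: 21 days at 2.95% → €4356000 × 2.95% × 21/366 = €7373.0656
22 January – 4 February 2012: 14 days at 3.55% → €4356000 × 3.55% × 14/366 = €5915.1148
Total = €13288.1803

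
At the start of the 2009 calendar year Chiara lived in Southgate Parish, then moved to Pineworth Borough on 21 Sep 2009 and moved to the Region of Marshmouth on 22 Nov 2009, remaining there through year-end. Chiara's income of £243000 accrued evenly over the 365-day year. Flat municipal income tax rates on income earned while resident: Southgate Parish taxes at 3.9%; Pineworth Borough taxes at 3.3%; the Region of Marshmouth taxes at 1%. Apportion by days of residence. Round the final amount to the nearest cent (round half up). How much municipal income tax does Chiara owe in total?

£8457.07

Southgate Parish, 1 Jan – 20 Sep 2009: 263 days → £243000 × 3.9% × 263/365 = £6828.6329
Pineworth Borough, 21 Sep – 21 Nov 2009: 62 days → £243000 × 3.3% × 62/365 = £1362.1315
The Region of Marshmouth, 22 Nov – 31 Dec 2009: 40 days → £243000 × 1% × 40/365 = £266.3014
Total = £8457.0658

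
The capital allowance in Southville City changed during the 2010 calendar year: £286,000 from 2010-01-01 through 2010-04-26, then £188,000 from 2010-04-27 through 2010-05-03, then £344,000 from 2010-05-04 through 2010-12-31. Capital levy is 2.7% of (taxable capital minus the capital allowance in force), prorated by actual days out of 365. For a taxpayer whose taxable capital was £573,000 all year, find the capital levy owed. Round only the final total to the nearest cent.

£6,761.47

2010-01-01 to 2010-04-26: 116 days, exemption £286,000 → (£573,000 − £286,000) × 2.7% × 116/365 = £2,462.6959
2010-04-27 to 2010-05-03: 7 days, exemption £188,000 → (£573,000 − £188,000) × 2.7% × 7/365 = £199.3562
2010-05-04 to 2010-12-31: 242 days, exemption £344,000 → (£573,000 − £344,000) × 2.7% × 242/365 = £4,099.4137
Total = £6,761.4658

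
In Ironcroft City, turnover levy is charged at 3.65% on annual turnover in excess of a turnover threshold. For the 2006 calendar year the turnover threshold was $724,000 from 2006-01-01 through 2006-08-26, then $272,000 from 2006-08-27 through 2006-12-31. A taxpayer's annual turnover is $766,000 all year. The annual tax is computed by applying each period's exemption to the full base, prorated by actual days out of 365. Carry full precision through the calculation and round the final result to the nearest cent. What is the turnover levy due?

2006-01-01 to 2006-08-26: 238 days, exemption $724,000 → ($766,000 − $724,000) × 3.65% × 238/365 = $999.6000
2006-08-27 to 2006-12-31: 127 days, exemption $272,000 → ($766,000 − $272,000) × 3.65% × 127/365 = $6,273.8000
Total = $7,273.4000

$7,273.40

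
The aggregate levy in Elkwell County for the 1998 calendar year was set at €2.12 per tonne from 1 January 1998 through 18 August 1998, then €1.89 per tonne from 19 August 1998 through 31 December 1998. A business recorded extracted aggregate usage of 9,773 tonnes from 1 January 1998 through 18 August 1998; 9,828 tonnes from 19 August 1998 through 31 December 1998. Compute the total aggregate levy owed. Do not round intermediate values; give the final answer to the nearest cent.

1 January – 18 August 1998: 9,773 tonnes at €2.12/tonne → €20,718.76
19 August – 31 December 1998: 9,828 tonnes at €1.89/tonne → €18,574.92

€39,293.68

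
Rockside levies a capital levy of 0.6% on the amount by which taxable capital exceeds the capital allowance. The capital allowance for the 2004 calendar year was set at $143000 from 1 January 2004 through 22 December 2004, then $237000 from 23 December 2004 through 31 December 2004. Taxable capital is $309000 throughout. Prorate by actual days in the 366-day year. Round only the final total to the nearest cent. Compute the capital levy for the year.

1 January – 22 December 2004: 357 days, exemption $143000 → ($309000 − $143000) × 0.6% × 357/366 = $971.5082
23 December – 31 December 2004: 9 days, exemption $237000 → ($309000 − $237000) × 0.6% × 9/366 = $10.6230
Total = $982.1311

$982.13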